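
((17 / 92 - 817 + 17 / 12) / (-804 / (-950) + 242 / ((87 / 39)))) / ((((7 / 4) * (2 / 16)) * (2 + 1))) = -442866250 / 38967957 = -11.36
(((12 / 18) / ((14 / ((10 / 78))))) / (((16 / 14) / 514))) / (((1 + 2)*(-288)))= -1285 / 404352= -0.00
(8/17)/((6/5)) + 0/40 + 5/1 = 275/51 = 5.39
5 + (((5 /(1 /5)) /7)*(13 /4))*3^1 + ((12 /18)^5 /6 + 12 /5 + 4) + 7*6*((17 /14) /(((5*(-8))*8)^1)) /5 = 377307667 /8164800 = 46.21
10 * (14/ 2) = 70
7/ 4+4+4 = 39/ 4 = 9.75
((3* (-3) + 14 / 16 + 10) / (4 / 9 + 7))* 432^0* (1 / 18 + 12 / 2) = 1635 / 1072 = 1.53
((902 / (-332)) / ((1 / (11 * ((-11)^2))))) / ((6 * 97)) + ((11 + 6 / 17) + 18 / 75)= 220887899 / 41060100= 5.38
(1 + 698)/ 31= 699/ 31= 22.55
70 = 70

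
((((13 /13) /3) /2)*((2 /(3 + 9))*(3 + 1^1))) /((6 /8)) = 4 /27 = 0.15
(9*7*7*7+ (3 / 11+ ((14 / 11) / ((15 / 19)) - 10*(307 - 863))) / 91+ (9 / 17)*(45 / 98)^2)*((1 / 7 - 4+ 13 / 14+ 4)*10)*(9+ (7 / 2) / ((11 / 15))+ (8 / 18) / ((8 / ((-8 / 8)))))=534732686577365 / 1155692538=462694.59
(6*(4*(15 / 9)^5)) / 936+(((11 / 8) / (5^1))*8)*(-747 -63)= -1781.67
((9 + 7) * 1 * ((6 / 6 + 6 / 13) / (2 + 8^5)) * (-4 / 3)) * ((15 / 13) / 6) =-304 / 1661439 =-0.00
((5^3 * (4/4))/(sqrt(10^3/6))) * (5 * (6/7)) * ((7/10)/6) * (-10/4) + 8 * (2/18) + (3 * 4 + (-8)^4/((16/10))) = 23156/9 - 25 * sqrt(15)/8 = 2560.79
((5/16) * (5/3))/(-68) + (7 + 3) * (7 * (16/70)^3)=3311711/3998400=0.83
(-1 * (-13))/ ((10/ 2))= 13/ 5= 2.60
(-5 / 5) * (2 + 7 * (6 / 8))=-29 / 4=-7.25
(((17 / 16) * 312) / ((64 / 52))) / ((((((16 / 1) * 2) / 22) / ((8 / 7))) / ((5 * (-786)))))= -186299685 / 224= -831695.02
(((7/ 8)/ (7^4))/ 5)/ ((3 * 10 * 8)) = 1/ 3292800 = 0.00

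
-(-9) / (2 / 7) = 31.50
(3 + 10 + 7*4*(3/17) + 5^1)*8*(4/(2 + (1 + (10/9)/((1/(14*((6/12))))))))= 68.11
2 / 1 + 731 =733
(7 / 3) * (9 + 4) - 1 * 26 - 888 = -2651 / 3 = -883.67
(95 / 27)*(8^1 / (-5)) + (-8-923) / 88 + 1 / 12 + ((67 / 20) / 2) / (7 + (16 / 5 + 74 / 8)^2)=-16.12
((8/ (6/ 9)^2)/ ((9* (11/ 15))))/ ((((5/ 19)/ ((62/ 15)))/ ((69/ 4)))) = 738.93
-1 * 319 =-319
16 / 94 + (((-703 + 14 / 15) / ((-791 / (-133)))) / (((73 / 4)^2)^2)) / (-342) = 3465784686136 / 20361112823385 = 0.17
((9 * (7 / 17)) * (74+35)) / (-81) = -763 / 153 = -4.99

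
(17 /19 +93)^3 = 5677858304 /6859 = 827796.81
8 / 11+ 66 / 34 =499 / 187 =2.67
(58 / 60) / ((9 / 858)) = 4147 / 45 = 92.16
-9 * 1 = -9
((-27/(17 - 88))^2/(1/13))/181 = 9477/912421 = 0.01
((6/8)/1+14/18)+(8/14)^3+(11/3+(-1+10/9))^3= 55639777/1000188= 55.63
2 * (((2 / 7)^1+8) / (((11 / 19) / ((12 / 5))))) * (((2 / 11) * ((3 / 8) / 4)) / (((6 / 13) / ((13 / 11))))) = 279357 / 93170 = 3.00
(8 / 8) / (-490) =-0.00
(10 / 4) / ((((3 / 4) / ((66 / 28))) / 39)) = 2145 / 7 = 306.43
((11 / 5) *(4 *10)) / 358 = 0.25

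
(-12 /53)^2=144 /2809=0.05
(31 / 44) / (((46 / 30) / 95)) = 44175 / 1012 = 43.65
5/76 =0.07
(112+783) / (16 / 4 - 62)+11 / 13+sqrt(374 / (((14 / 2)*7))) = -10997 / 754+sqrt(374) / 7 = -11.82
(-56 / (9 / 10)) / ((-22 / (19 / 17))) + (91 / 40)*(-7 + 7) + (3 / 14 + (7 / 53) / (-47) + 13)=960950051 / 58692942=16.37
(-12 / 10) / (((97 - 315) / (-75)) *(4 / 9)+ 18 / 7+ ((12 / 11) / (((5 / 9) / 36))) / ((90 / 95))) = -31185 / 2039537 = -0.02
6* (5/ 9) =10/ 3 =3.33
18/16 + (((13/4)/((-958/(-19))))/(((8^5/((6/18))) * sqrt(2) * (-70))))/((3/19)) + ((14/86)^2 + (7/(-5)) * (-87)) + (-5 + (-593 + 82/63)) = -2207414261/4659480 - 4693 * sqrt(2)/158214389760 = -473.75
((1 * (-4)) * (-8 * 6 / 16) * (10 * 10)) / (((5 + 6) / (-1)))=-1200 / 11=-109.09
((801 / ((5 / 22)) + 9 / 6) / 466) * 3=22.70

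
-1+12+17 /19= 226 /19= 11.89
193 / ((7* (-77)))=-193 / 539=-0.36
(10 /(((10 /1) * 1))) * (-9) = -9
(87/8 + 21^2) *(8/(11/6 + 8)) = 21690/59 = 367.63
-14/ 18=-7/ 9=-0.78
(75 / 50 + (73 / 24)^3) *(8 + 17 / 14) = 17619379 / 64512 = 273.12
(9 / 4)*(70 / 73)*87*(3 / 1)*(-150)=-6166125 / 73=-84467.47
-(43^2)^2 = -3418801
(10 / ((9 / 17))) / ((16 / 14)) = 595 / 36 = 16.53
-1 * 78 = -78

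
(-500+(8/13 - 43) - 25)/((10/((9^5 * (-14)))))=3048817968/65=46904891.82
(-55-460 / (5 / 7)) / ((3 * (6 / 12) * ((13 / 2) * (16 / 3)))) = -699 / 52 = -13.44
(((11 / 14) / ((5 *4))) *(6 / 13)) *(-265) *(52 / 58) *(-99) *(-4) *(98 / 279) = -538692 / 899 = -599.21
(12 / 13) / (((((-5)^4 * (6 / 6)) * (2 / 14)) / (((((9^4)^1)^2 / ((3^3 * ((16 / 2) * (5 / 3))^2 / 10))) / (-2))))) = -301327047 / 650000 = -463.58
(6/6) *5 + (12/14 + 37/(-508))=20569/3556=5.78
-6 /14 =-3 /7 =-0.43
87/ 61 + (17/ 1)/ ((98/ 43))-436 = -2553291/ 5978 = -427.11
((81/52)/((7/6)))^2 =59049/33124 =1.78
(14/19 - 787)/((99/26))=-388414/1881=-206.49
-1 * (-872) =872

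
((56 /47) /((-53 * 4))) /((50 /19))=-133 /62275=-0.00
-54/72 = -3/4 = -0.75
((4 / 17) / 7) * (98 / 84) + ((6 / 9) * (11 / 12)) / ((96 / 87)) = 5807 / 9792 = 0.59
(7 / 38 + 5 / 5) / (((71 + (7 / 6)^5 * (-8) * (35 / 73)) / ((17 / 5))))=319302 / 4973117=0.06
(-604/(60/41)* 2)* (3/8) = -6191/20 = -309.55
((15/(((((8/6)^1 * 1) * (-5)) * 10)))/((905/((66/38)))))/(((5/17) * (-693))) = 51/24073000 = 0.00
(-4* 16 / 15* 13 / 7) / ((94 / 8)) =-3328 / 4935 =-0.67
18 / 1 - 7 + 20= 31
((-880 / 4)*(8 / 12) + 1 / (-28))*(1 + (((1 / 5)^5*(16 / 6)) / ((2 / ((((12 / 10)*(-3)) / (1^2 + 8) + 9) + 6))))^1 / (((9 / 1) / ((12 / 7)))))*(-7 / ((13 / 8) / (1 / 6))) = 105.45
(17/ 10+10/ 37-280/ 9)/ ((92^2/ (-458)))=22221931/ 14092560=1.58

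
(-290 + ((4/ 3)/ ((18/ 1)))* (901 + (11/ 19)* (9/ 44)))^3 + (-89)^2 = -12009088802333879/ 1080045576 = -11119057.44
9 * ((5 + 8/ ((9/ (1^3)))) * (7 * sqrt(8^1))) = 742 * sqrt(2) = 1049.35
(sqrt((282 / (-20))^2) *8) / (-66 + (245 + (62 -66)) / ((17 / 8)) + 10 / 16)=1632 / 695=2.35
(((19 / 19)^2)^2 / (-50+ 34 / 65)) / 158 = -65 / 508128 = -0.00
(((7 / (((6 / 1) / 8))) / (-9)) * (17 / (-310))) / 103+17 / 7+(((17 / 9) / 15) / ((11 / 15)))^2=2692942358 / 1095310755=2.46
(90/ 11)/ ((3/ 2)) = 60/ 11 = 5.45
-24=-24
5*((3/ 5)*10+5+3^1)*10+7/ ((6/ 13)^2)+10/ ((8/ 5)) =6652/ 9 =739.11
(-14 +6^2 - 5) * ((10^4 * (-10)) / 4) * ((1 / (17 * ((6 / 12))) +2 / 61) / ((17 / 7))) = -27300000 / 1037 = -26325.94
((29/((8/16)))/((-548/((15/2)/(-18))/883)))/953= 128035/3133464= 0.04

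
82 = 82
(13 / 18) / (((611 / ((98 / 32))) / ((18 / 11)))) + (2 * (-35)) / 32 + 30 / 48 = -3219 / 2068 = -1.56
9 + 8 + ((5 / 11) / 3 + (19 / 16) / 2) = 18739 / 1056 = 17.75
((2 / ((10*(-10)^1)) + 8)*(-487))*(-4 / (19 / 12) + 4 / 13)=2802198 / 325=8622.15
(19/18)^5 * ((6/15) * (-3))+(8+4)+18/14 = 129108827/11022480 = 11.71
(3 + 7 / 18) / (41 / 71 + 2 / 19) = 82289 / 16578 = 4.96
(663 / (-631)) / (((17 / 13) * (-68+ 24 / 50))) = 12675 / 1065128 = 0.01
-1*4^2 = -16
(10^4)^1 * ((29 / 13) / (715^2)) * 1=11600 / 265837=0.04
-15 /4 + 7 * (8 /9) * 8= 1657 /36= 46.03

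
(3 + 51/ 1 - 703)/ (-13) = 649/ 13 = 49.92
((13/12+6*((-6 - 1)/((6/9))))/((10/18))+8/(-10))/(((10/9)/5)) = -4041/8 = -505.12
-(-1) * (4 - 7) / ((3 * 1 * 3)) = -1 / 3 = -0.33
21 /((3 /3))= 21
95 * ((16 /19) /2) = 40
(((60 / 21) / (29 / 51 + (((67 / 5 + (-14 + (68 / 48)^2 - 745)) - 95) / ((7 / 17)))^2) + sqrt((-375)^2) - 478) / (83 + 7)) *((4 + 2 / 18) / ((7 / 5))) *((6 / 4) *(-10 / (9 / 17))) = 580192634866382832695 / 6093245117125759194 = 95.22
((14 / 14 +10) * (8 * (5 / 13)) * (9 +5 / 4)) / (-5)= -902 / 13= -69.38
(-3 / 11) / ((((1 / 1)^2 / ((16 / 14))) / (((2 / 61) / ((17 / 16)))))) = -768 / 79849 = -0.01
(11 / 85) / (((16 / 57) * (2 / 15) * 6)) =627 / 1088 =0.58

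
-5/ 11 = -0.45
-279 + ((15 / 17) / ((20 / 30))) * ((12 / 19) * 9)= -87687 / 323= -271.48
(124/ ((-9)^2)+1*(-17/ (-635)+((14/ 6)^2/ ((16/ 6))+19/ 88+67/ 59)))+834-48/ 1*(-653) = 2148618436891/ 66762630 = 32182.95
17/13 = 1.31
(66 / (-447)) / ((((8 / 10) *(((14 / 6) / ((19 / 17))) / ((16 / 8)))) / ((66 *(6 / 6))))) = -206910 / 17731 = -11.67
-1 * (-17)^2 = -289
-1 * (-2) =2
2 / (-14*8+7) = -2 / 105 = -0.02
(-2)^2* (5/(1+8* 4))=20/33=0.61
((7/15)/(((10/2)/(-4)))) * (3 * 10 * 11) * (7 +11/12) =-2926/3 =-975.33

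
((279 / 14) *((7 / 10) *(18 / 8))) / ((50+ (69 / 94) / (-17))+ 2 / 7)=14044023 / 22480520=0.62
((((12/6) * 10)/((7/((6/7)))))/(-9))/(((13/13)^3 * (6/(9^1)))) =-20/49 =-0.41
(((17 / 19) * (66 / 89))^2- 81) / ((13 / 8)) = -141759432 / 2859481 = -49.58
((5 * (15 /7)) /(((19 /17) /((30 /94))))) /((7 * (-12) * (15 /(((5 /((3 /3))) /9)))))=-2125 /1575252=-0.00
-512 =-512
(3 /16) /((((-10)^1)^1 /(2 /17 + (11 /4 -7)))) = 843 /10880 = 0.08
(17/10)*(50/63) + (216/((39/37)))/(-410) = 142609/167895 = 0.85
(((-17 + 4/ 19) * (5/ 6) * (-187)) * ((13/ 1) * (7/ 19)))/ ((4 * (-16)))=-27142115/ 138624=-195.80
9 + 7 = 16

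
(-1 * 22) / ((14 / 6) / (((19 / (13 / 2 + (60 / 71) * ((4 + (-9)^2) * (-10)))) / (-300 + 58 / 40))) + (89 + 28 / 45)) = -10684080 / 12717670243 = -0.00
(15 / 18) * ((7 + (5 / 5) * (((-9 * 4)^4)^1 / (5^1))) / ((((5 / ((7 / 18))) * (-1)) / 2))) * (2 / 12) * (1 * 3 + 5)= -58062.01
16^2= 256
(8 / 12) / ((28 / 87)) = 29 / 14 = 2.07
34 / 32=17 / 16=1.06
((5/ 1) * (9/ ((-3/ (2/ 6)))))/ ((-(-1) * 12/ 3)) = -5/ 4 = -1.25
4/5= 0.80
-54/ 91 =-0.59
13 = 13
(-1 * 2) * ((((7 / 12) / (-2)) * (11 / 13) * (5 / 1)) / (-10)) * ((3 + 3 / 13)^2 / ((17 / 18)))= -101871 / 37349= -2.73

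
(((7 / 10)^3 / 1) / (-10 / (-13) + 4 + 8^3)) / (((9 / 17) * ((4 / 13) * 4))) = 985439 / 967392000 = 0.00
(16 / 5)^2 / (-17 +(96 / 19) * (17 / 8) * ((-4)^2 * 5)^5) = 4864 / 16711679991925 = 0.00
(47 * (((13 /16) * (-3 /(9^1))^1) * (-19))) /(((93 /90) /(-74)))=-17319.88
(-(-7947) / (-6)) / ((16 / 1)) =-2649 / 32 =-82.78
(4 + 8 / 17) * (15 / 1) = 1140 / 17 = 67.06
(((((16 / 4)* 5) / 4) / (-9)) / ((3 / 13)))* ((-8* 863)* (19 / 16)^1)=1065805 / 54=19737.13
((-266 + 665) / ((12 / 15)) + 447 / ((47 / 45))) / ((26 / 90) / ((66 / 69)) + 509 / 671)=5260723875 / 6020606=873.79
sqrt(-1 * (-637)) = 7 * sqrt(13) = 25.24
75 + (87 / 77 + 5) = 6247 / 77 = 81.13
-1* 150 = -150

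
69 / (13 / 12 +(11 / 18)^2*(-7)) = -5589 / 124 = -45.07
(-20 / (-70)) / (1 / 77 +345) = 11 / 13283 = 0.00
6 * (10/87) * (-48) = -960/29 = -33.10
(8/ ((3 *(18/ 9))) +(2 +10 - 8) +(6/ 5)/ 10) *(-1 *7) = -2863/ 75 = -38.17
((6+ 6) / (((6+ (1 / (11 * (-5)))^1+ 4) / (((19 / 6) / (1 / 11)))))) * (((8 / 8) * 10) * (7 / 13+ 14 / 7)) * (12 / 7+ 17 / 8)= 135928375 / 33306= 4081.20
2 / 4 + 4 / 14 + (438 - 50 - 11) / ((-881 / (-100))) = 43.58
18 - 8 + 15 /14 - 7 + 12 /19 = 1251 /266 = 4.70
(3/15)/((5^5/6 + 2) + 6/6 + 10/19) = 114/298885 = 0.00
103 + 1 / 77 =7932 / 77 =103.01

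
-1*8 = -8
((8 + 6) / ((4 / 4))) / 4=7 / 2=3.50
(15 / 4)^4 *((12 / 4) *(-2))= -151875 / 128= -1186.52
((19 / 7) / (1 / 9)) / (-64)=-171 / 448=-0.38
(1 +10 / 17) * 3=81 / 17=4.76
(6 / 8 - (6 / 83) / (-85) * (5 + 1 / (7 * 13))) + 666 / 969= 1.44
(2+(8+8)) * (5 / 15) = 6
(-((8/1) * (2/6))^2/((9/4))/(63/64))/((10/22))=-180224/25515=-7.06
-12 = -12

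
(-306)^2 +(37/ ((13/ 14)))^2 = 16092808/ 169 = 95223.72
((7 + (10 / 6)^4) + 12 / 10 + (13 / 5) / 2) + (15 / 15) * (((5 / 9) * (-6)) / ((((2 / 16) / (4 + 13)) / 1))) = -70651 / 162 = -436.12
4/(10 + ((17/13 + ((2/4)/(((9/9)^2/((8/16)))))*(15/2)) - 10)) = 416/331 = 1.26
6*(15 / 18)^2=25 / 6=4.17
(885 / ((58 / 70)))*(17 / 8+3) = 1269975 / 232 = 5474.03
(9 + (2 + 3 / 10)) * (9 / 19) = 1017 / 190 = 5.35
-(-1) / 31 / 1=1 / 31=0.03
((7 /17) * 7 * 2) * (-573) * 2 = -112308 /17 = -6606.35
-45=-45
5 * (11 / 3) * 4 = 220 / 3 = 73.33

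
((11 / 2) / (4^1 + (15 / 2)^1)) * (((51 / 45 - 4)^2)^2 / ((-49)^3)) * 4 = -150427244 / 136987554375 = -0.00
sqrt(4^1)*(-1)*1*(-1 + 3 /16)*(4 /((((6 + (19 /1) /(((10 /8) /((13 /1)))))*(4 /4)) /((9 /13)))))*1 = 45 /2036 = 0.02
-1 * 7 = -7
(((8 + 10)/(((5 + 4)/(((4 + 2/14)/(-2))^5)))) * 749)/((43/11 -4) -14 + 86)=-24141622373/30387056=-794.47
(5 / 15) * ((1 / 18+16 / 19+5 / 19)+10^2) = 34597 / 1026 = 33.72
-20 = -20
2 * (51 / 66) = 17 / 11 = 1.55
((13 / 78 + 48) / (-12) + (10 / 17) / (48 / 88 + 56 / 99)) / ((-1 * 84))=4265 / 102816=0.04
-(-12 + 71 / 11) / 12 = 61 / 132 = 0.46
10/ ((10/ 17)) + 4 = 21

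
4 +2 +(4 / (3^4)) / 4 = 487 / 81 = 6.01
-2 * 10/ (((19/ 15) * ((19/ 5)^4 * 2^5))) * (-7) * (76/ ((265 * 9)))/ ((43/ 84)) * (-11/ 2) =-1684375/ 297001559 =-0.01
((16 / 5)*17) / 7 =272 / 35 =7.77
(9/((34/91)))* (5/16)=4095/544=7.53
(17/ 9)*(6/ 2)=17/ 3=5.67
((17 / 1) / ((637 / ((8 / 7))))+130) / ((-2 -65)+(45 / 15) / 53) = -15364859 / 7910266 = -1.94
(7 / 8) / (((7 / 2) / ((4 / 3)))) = 1 / 3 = 0.33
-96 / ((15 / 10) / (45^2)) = -129600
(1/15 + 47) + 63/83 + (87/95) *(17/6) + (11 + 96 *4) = 21072841/47310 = 445.42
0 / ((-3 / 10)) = 0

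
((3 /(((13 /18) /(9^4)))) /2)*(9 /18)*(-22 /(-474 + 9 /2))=1299078 /4069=319.26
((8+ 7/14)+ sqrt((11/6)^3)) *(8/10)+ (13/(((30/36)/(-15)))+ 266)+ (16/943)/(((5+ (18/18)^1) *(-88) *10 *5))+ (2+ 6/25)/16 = 11 *sqrt(66)/45+ 30294346/777975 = 40.93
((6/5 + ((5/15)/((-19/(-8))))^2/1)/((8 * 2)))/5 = 9907/649800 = 0.02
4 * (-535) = -2140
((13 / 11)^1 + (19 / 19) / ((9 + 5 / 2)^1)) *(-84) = -26964 / 253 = -106.58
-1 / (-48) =1 / 48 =0.02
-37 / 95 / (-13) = 37 / 1235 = 0.03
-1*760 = -760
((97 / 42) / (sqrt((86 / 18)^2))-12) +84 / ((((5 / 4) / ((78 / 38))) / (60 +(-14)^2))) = 2018825013 / 57190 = 35300.31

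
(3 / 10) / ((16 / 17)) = 51 / 160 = 0.32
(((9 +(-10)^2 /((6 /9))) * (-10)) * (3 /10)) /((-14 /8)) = 1908 /7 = 272.57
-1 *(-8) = 8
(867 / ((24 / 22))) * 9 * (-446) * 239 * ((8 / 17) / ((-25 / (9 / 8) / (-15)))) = -2421868977 / 10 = -242186897.70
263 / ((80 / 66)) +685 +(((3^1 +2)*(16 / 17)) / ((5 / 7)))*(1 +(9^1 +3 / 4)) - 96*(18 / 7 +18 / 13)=36695973 / 61880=593.02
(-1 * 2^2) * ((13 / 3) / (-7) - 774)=65068 / 21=3098.48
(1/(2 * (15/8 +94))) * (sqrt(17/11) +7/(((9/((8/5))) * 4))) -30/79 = -1031026/2726685 +4 * sqrt(187)/8437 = -0.37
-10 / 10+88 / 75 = 13 / 75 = 0.17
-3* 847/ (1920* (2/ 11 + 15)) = -9317/ 106880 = -0.09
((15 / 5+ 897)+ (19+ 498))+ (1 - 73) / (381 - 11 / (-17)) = 1149034 / 811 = 1416.81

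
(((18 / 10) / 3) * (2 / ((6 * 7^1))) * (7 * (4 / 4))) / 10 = 1 / 50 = 0.02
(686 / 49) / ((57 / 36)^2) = 2016 / 361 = 5.58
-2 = -2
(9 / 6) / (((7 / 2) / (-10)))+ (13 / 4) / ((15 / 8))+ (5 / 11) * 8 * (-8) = -36548 / 1155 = -31.64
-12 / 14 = -6 / 7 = -0.86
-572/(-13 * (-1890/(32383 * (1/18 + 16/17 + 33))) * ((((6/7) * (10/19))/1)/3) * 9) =-70407992941/3717900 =-18937.57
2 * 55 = 110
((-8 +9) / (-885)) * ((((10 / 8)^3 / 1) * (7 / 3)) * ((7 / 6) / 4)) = -1225 / 815616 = -0.00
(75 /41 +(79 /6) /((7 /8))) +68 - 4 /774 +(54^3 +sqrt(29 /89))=sqrt(2581) /89 +17498795633 /111069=157549.44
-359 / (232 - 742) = 359 / 510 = 0.70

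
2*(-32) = -64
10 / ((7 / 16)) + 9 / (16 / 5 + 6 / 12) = 6550 / 259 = 25.29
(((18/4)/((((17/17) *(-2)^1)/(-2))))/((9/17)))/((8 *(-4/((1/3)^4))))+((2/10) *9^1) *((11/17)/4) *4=511771/440640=1.16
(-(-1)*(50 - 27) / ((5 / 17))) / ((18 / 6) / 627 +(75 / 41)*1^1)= 3350479 / 78580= 42.64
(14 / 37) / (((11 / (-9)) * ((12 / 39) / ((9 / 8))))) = -7371 / 6512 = -1.13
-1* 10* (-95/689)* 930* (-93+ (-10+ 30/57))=-90535500/689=-131401.31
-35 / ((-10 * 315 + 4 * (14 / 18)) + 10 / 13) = 4095 / 368096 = 0.01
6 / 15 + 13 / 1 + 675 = 3442 / 5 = 688.40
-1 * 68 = -68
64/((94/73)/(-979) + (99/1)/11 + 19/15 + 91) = 68608320/108556963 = 0.63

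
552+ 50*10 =1052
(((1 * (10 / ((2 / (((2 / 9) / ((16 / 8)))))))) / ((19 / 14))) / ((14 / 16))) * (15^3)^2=101250000 / 19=5328947.37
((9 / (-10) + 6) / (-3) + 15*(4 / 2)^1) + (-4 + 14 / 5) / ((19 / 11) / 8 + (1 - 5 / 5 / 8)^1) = 136 / 5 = 27.20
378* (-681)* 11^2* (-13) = 404918514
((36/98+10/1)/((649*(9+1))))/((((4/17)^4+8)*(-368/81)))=-286393509/6518675831360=-0.00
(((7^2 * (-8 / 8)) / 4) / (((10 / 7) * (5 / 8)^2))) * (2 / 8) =-5.49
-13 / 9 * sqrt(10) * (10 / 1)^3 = -13000 * sqrt(10) / 9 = -4567.73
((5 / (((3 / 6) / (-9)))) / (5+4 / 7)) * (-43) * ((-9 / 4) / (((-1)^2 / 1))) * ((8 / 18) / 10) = -903 / 13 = -69.46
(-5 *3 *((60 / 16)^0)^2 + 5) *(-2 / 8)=5 / 2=2.50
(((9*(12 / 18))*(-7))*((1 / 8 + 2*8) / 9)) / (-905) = 0.08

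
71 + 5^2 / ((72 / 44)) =1553 / 18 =86.28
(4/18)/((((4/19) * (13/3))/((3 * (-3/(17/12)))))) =-342/221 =-1.55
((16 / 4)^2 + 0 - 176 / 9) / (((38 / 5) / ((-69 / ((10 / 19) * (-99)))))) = -184 / 297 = -0.62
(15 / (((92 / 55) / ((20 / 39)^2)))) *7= 192500 / 11661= 16.51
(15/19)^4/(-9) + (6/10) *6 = 2317653/651605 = 3.56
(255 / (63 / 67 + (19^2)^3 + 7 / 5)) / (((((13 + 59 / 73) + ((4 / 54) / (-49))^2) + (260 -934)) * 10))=-727673026815 / 886314461479972877164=-0.00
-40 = -40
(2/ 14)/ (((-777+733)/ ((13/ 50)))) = -13/ 15400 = -0.00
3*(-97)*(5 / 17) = -1455 / 17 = -85.59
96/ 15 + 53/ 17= 809/ 85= 9.52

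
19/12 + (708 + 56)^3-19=445943726.58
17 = 17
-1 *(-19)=19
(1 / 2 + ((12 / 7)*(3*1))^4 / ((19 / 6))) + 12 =21295867 / 91238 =233.41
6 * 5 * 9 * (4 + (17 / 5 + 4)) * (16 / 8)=6156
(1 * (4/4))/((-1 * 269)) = -1/269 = -0.00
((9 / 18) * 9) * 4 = 18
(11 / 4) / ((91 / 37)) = 1.12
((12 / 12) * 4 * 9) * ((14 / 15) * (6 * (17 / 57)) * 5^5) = 3570000 / 19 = 187894.74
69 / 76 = 0.91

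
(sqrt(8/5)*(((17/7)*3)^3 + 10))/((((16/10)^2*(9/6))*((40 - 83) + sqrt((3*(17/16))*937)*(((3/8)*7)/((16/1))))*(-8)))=247420*sqrt(477870)/2065261751 + 5447198720*sqrt(10)/43370496771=0.48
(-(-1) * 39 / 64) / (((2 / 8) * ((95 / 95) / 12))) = 117 / 4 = 29.25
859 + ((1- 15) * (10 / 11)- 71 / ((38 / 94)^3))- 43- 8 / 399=-430104187 / 1584429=-271.46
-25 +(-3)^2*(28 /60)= -104 /5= -20.80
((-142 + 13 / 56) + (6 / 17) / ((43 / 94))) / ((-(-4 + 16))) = 11.75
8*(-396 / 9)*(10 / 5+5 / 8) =-924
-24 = -24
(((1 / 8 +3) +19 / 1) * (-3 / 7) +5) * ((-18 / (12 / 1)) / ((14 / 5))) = 3765 / 1568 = 2.40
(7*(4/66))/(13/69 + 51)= 0.01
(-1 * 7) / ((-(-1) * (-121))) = 7 / 121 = 0.06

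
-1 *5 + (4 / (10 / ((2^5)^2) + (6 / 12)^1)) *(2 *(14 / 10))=22147 / 1305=16.97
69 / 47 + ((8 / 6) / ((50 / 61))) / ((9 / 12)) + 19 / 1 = 239386 / 10575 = 22.64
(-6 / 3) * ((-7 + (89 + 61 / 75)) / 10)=-6211 / 375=-16.56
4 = 4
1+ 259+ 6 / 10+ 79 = 1698 / 5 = 339.60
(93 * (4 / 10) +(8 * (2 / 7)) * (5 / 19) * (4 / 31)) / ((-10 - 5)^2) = 768478 / 4638375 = 0.17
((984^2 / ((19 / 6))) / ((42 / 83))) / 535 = 80365248 / 71155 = 1129.44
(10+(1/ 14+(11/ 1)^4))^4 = 1770066918431042400625/ 38416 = 46076294211553581.86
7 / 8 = 0.88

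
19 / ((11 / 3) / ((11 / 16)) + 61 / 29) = 1653 / 647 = 2.55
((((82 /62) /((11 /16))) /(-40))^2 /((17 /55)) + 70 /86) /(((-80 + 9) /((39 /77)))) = -1237776423 /211228506335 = -0.01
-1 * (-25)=25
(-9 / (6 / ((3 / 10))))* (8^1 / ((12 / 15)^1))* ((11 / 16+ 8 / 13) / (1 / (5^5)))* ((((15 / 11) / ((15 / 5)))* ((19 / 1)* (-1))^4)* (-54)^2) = -3164810669129.70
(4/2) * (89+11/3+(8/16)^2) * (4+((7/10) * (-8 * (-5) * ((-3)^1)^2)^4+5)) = 4369800963345/2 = 2184900481672.50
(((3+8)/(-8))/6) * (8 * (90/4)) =-165/4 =-41.25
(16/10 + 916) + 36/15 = 920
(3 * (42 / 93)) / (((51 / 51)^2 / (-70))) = -2940 / 31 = -94.84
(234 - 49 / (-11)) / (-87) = -2623 / 957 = -2.74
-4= -4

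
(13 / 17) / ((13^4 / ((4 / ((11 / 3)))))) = 12 / 410839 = 0.00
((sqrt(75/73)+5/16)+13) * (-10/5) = -213/8 - 10 * sqrt(219)/73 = -28.65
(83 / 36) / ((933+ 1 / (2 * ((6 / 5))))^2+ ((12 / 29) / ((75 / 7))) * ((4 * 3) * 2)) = 240700 / 90960337493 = 0.00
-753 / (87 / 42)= -10542 / 29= -363.52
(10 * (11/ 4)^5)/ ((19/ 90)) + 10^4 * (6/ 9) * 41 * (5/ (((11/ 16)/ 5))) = 1596587803675/ 160512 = 9946843.87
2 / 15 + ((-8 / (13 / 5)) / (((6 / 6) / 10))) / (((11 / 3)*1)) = -17714 / 2145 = -8.26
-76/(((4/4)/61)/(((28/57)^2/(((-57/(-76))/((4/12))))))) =-765184/1539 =-497.20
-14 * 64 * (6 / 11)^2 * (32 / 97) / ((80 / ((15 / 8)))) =-24192 / 11737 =-2.06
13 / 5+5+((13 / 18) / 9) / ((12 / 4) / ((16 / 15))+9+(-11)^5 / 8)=990847694 / 130374765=7.60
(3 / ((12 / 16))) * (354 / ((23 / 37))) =52392 / 23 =2277.91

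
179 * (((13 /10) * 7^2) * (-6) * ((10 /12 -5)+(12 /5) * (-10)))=19269887 /10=1926988.70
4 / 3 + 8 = 28 / 3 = 9.33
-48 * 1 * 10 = -480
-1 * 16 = -16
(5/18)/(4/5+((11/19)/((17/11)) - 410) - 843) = -8075/36390564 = -0.00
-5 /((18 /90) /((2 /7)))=-50 /7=-7.14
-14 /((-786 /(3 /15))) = 7 /1965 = 0.00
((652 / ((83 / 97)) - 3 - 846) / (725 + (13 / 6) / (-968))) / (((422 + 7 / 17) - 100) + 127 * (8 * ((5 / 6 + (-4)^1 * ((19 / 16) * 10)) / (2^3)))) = 2139510384 / 99891704162257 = 0.00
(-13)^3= -2197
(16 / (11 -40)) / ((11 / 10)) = -160 / 319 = -0.50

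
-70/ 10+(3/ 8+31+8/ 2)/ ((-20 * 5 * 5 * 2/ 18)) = -30547/ 4000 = -7.64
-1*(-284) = 284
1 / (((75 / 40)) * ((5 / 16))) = 128 / 75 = 1.71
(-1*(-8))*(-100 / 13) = -800 / 13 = -61.54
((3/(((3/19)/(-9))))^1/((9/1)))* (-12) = 228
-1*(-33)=33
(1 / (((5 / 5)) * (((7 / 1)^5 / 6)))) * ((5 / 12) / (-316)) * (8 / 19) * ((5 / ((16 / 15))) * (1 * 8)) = -0.00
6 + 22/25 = 172/25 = 6.88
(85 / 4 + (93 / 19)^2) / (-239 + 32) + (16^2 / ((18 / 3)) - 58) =-4648537 / 298908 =-15.55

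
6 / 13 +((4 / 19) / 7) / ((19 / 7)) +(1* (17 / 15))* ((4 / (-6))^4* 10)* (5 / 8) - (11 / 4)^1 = -4006013 / 4561596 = -0.88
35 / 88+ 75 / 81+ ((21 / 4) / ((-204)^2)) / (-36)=9694961 / 7324416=1.32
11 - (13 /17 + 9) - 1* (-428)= 7297 /17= 429.24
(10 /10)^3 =1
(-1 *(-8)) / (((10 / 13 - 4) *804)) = -0.00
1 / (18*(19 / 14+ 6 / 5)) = 35 / 1611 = 0.02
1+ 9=10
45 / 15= 3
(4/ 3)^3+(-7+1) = -98/ 27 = -3.63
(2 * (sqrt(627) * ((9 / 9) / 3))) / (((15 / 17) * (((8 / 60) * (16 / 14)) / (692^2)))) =7123102 * sqrt(627) / 3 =59454082.17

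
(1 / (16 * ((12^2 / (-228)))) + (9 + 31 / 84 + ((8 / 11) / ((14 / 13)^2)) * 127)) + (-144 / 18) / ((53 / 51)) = 148479017 / 1828288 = 81.21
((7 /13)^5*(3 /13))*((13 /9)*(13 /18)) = 0.01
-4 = -4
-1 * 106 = -106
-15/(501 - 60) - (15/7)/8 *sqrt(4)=-335/588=-0.57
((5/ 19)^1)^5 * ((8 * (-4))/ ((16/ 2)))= -12500/ 2476099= -0.01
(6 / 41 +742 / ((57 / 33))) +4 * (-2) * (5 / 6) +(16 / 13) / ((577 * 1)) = 7416186080 / 17529837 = 423.06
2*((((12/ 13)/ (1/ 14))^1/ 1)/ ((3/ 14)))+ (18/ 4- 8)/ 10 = 31269/ 260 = 120.27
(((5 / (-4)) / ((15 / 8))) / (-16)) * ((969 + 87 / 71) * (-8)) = -22962 / 71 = -323.41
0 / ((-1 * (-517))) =0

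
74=74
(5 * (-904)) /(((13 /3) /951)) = -991966.15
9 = 9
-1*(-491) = 491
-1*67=-67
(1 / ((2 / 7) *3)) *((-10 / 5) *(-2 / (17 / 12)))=56 / 17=3.29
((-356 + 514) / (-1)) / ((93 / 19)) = -3002 / 93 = -32.28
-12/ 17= -0.71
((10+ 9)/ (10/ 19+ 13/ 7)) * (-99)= -250173/ 317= -789.19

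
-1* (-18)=18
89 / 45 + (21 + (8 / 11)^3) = 1399294 / 59895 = 23.36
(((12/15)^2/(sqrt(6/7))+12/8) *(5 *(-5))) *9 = -675/2-24 *sqrt(42) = -493.04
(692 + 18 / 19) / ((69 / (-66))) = -289652 / 437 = -662.82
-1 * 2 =-2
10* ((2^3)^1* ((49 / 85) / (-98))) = -8 / 17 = -0.47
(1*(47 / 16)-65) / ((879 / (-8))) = 331 / 586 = 0.56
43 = 43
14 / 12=7 / 6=1.17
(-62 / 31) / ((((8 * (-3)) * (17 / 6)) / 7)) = 7 / 34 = 0.21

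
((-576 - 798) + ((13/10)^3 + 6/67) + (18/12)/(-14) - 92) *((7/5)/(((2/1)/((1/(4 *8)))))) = -686531857/21440000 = -32.02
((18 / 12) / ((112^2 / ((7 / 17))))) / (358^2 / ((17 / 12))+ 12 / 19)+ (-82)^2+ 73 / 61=6725.20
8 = 8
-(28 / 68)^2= -0.17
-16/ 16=-1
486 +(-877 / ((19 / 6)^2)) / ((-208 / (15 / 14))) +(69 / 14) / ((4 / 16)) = 133024155 / 262808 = 506.16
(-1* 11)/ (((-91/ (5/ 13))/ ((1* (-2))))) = -110/ 1183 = -0.09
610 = 610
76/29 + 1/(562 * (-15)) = 640651/244470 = 2.62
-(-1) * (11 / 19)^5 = 161051 / 2476099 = 0.07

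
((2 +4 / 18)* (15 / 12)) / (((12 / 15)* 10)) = 25 / 72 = 0.35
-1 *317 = -317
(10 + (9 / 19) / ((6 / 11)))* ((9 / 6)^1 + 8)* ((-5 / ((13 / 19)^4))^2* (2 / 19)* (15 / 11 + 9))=526065865194975 / 8973037931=58627.40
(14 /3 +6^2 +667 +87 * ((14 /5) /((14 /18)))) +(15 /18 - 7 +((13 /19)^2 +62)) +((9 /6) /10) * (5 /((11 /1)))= 85554109 /79420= 1077.24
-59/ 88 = -0.67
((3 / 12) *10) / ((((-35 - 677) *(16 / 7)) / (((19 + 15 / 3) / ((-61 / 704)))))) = 2310 / 5429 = 0.43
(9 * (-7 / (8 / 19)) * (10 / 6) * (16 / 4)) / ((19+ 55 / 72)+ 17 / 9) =-46.07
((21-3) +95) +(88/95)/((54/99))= 114.70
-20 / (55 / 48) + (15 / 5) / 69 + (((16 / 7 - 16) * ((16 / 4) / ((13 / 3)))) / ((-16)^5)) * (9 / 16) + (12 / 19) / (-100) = -24965954893793 / 1433393561600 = -17.42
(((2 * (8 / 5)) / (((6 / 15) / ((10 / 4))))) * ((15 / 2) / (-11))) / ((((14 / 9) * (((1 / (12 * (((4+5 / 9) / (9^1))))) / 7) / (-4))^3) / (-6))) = -258748978.38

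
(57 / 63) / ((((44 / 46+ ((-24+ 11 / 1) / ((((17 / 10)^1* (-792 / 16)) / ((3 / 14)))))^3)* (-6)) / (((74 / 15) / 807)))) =-5180886292043 / 5376075943505910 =-0.00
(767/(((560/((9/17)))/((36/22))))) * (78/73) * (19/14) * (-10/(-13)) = 1.32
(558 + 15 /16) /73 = 8943 /1168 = 7.66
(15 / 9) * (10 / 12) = 25 / 18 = 1.39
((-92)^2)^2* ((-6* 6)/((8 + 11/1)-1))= -143278592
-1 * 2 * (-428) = 856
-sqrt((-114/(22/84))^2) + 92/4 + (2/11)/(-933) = -4231157/10263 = -412.27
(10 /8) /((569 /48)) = 60 /569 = 0.11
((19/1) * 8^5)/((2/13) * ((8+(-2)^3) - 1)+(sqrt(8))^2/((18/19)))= 36421632/485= 75096.15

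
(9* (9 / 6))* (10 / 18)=15 / 2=7.50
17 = 17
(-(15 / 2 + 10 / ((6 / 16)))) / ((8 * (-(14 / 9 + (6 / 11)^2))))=2.30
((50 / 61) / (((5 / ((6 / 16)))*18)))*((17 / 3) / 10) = 17 / 8784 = 0.00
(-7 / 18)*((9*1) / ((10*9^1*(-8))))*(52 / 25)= 91 / 9000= 0.01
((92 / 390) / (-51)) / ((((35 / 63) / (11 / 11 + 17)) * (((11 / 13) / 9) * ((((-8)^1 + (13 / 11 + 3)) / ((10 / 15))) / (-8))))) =-6624 / 2975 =-2.23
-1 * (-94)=94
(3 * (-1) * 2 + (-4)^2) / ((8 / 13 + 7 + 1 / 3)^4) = 2313441 / 923521000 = 0.00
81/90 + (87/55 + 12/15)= 3.28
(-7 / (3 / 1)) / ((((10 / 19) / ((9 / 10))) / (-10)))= 399 / 10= 39.90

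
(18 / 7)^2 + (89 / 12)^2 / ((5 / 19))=7607731 / 35280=215.64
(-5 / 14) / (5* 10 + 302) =-5 / 4928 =-0.00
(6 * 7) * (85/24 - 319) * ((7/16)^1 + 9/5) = -29645.20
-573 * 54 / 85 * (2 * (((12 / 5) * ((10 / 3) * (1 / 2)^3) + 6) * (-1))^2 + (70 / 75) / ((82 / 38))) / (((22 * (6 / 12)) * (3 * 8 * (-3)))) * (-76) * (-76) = 50088212832 / 191675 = 261318.44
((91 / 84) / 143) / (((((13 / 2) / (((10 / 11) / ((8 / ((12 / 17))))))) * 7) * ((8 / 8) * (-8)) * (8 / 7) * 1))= -0.00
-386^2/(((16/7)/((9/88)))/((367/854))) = -123033447/42944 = -2864.97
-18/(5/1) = -18/5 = -3.60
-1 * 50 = -50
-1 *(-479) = 479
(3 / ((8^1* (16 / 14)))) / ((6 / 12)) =21 / 32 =0.66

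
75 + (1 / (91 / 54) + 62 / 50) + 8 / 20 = 175706 / 2275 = 77.23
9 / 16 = 0.56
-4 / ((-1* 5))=4 / 5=0.80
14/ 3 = 4.67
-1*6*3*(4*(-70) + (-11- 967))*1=22644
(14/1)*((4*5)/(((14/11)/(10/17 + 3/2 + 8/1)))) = 37730/17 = 2219.41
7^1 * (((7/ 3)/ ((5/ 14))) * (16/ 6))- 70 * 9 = -22862/ 45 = -508.04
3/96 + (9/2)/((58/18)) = 1325/928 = 1.43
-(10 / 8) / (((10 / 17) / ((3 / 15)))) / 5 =-17 / 200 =-0.08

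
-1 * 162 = -162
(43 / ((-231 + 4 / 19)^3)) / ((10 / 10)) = -294937 / 84315766625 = -0.00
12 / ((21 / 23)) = 92 / 7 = 13.14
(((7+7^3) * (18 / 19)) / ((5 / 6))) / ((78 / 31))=39060 / 247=158.14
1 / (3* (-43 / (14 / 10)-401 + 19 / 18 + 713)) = 42 / 35575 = 0.00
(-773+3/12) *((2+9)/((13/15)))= -9807.98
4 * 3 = 12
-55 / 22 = -5 / 2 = -2.50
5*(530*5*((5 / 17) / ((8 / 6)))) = 99375 / 34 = 2922.79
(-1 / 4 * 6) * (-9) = 27 / 2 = 13.50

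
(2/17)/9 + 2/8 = 161/612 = 0.26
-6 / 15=-2 / 5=-0.40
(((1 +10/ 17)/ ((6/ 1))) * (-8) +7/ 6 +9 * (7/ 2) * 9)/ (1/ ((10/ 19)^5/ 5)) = 288200000/ 126281049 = 2.28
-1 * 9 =-9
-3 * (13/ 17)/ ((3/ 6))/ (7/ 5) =-390/ 119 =-3.28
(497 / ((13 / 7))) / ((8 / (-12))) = -10437 / 26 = -401.42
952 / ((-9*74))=-476 / 333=-1.43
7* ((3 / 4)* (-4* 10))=-210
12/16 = 3/4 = 0.75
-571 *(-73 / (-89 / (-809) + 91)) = 33721547 / 73708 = 457.50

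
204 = 204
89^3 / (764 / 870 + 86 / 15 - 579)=-306661515 / 248989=-1231.63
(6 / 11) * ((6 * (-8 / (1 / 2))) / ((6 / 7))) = -672 / 11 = -61.09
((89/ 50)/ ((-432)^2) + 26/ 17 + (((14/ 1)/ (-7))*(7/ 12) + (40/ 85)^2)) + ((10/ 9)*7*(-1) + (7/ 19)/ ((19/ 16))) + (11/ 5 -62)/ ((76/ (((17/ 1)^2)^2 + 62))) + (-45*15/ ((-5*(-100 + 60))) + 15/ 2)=-64027464453403039/ 973514764800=-65769.38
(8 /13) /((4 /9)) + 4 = 70 /13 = 5.38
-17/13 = -1.31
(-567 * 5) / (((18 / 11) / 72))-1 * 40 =-124780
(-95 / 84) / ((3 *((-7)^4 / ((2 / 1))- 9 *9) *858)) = -95 / 242053812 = -0.00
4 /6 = 2 /3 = 0.67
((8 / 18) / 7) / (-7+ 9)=2 / 63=0.03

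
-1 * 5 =-5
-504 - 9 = -513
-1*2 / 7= -2 / 7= -0.29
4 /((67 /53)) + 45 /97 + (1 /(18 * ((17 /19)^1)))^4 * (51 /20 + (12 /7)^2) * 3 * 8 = 2815392728474507 /775578608514360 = 3.63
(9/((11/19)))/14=171/154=1.11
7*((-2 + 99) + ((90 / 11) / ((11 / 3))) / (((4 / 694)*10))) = 229901 / 242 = 950.00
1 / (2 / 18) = 9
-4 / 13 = -0.31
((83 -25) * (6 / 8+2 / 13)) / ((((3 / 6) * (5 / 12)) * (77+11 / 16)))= 261696 / 80795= 3.24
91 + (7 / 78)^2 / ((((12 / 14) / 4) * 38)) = 31558051 / 346788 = 91.00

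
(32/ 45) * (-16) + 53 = 1873/ 45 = 41.62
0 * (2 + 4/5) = 0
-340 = -340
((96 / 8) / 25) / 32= 3 / 200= 0.02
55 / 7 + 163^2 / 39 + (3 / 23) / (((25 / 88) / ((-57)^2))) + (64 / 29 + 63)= 10224570037 / 4552275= 2246.04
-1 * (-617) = 617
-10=-10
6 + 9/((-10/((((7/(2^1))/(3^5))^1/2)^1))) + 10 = 15.99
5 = 5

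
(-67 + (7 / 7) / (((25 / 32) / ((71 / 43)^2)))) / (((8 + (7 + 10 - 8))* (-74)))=2935763 / 58151050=0.05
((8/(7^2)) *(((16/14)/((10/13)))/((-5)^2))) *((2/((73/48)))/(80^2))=156/78246875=0.00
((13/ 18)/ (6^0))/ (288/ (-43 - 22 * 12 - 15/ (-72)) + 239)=0.00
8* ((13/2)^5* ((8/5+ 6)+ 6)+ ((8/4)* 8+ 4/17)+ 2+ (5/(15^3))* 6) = 4829223737/3825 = 1262542.15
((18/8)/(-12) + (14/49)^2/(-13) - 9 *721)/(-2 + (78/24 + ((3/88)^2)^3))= -5191.36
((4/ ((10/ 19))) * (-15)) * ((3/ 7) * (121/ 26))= -20691/ 91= -227.37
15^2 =225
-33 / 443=-0.07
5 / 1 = 5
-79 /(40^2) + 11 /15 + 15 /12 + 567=2730883 /4800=568.93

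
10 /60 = 1 /6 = 0.17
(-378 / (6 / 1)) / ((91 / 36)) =-324 / 13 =-24.92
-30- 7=-37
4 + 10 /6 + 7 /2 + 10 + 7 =157 /6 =26.17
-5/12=-0.42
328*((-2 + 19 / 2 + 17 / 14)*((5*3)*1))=300120 / 7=42874.29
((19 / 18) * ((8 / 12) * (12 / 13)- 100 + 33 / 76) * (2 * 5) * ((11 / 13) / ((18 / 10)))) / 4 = -26884825 / 219024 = -122.75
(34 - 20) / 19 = 14 / 19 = 0.74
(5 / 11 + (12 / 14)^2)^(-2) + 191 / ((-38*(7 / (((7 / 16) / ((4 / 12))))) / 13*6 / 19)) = -1001624179 / 26296384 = -38.09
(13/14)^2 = 169/196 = 0.86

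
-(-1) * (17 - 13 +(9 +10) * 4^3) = 1220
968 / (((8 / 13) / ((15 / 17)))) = 23595 / 17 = 1387.94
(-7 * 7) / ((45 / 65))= -637 / 9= -70.78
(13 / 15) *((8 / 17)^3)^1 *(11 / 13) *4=22528 / 73695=0.31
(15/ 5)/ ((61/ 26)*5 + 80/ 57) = 4446/ 19465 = 0.23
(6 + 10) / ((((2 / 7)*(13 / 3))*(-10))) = -84 / 65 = -1.29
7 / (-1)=-7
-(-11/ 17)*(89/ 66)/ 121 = 89/ 12342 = 0.01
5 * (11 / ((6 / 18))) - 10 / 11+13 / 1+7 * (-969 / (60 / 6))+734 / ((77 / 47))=-40951 / 770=-53.18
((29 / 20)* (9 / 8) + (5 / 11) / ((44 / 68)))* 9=406629 / 19360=21.00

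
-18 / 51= -6 / 17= -0.35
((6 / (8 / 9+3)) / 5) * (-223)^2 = 2685366 / 175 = 15344.95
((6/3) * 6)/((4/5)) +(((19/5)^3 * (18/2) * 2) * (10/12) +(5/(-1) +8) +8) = 21227/25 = 849.08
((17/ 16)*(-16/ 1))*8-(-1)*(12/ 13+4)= -1704/ 13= -131.08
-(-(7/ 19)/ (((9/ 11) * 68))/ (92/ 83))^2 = -40844881/ 1144420690176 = -0.00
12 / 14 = 6 / 7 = 0.86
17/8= 2.12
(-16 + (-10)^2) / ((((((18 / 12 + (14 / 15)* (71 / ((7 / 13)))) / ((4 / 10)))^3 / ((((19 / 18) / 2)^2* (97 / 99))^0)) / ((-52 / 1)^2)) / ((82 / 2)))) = 16092131328 / 52187836553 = 0.31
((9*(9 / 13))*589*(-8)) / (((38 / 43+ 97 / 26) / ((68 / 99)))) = -248001984 / 56749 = -4370.16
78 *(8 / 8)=78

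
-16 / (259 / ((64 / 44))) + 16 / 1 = 45328 / 2849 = 15.91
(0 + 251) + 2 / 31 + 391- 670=-866 / 31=-27.94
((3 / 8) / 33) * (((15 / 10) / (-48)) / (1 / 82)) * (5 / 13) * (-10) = 1025 / 9152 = 0.11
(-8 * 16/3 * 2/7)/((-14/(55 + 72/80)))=35776/735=48.67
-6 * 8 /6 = -8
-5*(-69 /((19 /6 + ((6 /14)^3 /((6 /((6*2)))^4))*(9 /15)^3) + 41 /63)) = 84.36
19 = 19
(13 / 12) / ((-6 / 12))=-2.17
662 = 662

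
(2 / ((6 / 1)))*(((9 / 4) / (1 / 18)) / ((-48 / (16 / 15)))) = -3 / 10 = -0.30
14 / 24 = 7 / 12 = 0.58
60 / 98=30 / 49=0.61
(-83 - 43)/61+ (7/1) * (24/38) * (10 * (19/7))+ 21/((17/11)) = 136389/1037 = 131.52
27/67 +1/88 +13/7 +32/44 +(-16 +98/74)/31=119547759/47338984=2.53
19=19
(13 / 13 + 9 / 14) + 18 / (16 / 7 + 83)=5165 / 2786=1.85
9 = 9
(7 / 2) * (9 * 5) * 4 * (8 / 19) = 5040 / 19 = 265.26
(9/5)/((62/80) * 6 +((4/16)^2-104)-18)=-144/9383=-0.02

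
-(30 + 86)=-116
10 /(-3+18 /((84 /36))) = 70 /33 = 2.12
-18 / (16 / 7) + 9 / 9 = -55 / 8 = -6.88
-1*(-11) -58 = -47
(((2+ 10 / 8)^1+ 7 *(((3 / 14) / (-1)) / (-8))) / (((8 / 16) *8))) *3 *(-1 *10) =-825 / 32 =-25.78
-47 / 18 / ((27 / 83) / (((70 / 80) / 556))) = -27307 / 2161728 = -0.01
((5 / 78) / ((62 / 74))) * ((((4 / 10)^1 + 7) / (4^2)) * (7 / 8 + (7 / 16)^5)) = 426357253 / 13522436096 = 0.03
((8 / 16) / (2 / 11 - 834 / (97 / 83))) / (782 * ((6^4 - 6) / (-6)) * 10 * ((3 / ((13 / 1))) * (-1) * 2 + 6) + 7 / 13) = 13871 / 184303611128128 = 0.00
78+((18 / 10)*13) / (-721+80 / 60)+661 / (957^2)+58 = 1344261906376 / 9886589955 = 135.97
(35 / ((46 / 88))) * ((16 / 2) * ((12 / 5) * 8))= 236544 / 23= 10284.52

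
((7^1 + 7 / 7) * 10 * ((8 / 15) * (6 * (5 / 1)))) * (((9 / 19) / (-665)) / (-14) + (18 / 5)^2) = 1467202176 / 88445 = 16588.87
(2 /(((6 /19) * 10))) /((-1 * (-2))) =19 /60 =0.32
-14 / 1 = -14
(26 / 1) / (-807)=-26 / 807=-0.03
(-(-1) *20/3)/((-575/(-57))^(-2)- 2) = -6612500/1974003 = -3.35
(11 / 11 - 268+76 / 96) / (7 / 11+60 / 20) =-70279 / 960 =-73.21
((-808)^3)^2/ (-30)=-139135569179574272/ 15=-9275704611971618.13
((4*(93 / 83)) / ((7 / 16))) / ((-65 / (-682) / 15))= 12177792 / 7553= 1612.31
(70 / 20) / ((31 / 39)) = 273 / 62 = 4.40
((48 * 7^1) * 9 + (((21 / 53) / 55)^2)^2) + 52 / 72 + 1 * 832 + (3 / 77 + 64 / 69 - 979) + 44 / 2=606951156873332796563 / 209243809166411250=2900.69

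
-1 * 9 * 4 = -36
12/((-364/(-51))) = 153/91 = 1.68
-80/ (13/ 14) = -1120/ 13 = -86.15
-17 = -17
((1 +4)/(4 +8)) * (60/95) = 5/19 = 0.26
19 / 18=1.06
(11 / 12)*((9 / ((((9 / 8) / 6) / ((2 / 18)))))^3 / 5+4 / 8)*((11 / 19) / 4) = 4.09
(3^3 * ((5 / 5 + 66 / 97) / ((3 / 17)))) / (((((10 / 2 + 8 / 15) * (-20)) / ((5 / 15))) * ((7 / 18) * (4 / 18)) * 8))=-2020059 / 1803424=-1.12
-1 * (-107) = 107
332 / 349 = 0.95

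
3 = 3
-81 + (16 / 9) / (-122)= -81.01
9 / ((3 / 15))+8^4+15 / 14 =4142.07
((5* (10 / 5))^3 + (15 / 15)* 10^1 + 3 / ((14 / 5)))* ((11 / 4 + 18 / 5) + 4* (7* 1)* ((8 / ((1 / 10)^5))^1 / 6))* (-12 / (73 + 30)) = -634145078611 / 1442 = -439767738.29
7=7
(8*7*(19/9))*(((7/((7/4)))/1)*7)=29792/9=3310.22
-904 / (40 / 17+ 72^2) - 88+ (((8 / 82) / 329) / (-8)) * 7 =-3745208747 / 42474934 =-88.17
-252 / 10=-126 / 5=-25.20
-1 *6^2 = -36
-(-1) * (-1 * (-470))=470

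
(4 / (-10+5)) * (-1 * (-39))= -156 / 5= -31.20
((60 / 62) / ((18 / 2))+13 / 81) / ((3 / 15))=3365 / 2511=1.34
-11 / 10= -1.10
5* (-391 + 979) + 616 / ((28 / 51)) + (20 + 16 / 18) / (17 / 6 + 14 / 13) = 3721618 / 915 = 4067.34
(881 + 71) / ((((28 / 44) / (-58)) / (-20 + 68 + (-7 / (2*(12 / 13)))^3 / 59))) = -208221491731 / 50976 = -4084696.56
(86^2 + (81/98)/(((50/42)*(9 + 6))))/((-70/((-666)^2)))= -1435245309009/30625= -46865152.95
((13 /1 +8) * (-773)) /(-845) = 16233 /845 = 19.21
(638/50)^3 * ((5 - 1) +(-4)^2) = 129847036/3125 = 41551.05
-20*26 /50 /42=-26 /105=-0.25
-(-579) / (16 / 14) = 4053 / 8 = 506.62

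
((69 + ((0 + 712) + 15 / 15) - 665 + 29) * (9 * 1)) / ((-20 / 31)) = -20367 / 10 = -2036.70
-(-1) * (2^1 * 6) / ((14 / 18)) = 108 / 7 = 15.43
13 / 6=2.17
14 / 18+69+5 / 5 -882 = -7301 / 9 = -811.22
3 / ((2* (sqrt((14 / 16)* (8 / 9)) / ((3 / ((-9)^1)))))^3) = -3* sqrt(7) / 392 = -0.02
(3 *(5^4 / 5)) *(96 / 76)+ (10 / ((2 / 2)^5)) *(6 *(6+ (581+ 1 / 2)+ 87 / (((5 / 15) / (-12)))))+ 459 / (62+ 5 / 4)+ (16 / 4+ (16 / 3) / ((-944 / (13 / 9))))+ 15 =-1165250048980 / 7657551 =-152170.07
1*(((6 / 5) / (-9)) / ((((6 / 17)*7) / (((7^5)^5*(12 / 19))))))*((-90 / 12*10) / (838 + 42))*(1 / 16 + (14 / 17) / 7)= 9387480337647754305649 / 13376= 701815216630364406.82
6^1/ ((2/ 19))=57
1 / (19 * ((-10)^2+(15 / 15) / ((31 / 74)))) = 31 / 60306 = 0.00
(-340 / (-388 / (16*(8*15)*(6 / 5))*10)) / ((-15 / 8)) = -52224 / 485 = -107.68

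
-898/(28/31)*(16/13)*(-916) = 101998432/91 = 1120861.89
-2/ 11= -0.18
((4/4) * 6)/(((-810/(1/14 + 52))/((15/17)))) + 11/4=1147/476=2.41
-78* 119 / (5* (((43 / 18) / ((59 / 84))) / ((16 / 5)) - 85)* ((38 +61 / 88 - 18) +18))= 35048832 / 61318375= 0.57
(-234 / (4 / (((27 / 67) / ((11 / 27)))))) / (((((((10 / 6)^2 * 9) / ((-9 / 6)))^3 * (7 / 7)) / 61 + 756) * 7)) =-10805967 / 889040152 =-0.01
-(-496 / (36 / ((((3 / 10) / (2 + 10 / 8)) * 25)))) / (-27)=-1240 / 1053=-1.18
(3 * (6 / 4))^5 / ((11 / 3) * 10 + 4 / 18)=531441 / 10624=50.02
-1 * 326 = -326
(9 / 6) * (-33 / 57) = -33 / 38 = -0.87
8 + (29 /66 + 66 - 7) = 4451 /66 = 67.44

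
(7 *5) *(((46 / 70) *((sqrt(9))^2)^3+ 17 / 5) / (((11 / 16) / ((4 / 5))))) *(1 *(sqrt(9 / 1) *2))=6484224 / 55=117894.98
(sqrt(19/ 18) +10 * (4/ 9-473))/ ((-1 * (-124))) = -21265/ 558 +sqrt(38)/ 744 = -38.10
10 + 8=18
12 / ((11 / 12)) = 144 / 11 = 13.09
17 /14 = 1.21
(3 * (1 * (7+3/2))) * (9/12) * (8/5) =153/5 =30.60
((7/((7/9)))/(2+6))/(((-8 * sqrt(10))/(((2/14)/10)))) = -9 * sqrt(10)/44800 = -0.00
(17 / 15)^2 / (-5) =-0.26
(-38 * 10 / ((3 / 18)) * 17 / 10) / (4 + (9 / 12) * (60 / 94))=-364344 / 421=-865.43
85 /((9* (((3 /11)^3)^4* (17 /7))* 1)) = 109844993185235 /4782969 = 22965859.32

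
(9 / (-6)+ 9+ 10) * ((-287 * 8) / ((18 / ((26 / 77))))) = -74620 / 99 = -753.74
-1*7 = -7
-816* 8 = -6528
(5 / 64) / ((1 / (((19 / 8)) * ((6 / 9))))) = 95 / 768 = 0.12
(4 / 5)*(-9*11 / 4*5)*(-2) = 198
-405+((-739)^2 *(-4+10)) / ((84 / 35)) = 2729795 / 2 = 1364897.50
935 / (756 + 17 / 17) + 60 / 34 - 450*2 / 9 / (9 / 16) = -20242955 / 115821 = -174.78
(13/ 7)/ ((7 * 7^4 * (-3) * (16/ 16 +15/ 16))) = -208/ 10941357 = -0.00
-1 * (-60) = 60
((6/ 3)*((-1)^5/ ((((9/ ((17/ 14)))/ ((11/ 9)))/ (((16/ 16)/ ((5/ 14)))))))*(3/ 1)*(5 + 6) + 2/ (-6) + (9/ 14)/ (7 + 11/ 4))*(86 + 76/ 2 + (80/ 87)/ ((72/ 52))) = -36864050308/ 9619155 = -3832.36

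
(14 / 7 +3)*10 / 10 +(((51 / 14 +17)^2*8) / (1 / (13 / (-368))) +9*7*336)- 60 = 20992.57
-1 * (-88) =88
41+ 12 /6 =43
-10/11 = -0.91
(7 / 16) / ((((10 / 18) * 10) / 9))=567 / 800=0.71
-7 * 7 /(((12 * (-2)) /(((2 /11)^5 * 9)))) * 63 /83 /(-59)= -37044 /788666747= -0.00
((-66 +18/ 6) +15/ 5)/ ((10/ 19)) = -114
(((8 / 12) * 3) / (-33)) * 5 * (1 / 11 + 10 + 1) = -1220 / 363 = -3.36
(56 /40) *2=14 /5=2.80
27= 27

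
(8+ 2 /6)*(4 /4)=25 /3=8.33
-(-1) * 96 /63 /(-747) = -32 /15687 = -0.00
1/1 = 1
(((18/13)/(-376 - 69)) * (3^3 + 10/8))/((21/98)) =-2373/5785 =-0.41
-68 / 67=-1.01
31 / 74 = 0.42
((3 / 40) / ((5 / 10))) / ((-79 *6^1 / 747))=-0.24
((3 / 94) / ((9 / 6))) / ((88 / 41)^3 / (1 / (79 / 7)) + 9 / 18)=964894 / 5083286081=0.00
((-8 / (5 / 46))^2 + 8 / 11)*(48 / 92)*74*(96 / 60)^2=84671950848 / 158125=535474.79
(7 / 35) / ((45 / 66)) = 22 / 75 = 0.29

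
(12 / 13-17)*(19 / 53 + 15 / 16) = -229691 / 11024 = -20.84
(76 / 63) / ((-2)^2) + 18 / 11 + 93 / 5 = 71164 / 3465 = 20.54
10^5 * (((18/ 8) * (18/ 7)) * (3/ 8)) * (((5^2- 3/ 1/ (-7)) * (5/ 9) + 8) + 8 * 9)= 1000687500/ 49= 20422193.88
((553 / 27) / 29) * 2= 1106 / 783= 1.41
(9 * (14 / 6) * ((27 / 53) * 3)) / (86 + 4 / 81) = 137781 / 369410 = 0.37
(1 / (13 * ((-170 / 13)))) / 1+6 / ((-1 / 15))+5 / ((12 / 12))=-85.01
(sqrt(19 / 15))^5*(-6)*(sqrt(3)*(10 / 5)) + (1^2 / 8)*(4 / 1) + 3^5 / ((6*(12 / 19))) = 27.09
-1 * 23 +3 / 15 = -114 / 5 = -22.80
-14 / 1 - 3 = -17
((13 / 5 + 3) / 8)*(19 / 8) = 133 / 80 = 1.66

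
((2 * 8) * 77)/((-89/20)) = -276.85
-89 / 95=-0.94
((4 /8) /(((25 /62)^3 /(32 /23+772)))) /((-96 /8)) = -529922308 /1078125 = -491.52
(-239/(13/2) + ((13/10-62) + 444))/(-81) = -4.28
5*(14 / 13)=70 / 13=5.38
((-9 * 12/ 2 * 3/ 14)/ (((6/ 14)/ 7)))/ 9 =-21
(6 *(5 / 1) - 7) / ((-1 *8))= -2.88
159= 159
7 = 7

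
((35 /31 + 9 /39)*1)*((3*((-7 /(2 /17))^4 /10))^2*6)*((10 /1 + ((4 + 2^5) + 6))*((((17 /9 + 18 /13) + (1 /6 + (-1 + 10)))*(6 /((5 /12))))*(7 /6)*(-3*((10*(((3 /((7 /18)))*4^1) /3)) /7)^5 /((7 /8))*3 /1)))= -174406086068009534246132121600 /19747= -8832029476275360016515528.00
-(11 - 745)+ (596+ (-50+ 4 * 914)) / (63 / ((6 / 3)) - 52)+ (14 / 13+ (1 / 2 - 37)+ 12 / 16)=1053957 / 2132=494.35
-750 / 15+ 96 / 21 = -318 / 7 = -45.43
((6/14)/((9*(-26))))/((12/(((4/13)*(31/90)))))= -31/1916460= -0.00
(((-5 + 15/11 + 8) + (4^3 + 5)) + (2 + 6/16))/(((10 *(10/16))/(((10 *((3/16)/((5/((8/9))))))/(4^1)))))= 1333/1320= 1.01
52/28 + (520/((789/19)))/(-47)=1.59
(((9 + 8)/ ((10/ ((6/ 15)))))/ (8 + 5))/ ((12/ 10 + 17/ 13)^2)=221/ 26569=0.01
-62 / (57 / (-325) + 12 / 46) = -463450 / 639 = -725.27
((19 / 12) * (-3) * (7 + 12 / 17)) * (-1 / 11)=2489 / 748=3.33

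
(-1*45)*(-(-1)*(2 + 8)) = -450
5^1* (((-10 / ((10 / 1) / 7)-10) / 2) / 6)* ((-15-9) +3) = 595 / 4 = 148.75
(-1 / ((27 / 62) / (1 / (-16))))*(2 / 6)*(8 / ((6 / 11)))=341 / 486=0.70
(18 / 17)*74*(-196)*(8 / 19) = -2088576 / 323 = -6466.18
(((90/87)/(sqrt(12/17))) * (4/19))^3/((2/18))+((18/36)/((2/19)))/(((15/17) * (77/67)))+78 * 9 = 3672000 * sqrt(51)/167284151+3264881/4620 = 706.84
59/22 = 2.68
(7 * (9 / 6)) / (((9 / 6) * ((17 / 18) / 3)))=378 / 17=22.24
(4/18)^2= 4/81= 0.05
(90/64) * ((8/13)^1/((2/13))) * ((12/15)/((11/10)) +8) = 540/11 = 49.09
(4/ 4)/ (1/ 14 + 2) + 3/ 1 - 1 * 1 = 72/ 29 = 2.48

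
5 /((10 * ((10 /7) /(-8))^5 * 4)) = -2151296 /3125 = -688.41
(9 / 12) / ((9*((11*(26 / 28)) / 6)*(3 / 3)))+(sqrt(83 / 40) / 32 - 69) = -9860 / 143+sqrt(830) / 640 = -68.91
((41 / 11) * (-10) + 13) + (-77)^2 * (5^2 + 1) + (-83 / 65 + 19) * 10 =22065895 / 143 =154306.96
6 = 6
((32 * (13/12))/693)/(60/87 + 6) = 1508/201663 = 0.01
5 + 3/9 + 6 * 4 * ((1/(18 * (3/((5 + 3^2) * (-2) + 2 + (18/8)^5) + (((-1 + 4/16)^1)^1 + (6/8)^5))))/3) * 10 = -662012944/124896573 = -5.30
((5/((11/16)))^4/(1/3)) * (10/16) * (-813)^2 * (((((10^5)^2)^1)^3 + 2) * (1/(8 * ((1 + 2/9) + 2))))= 57107721600000000000000000000114215443200000/424589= 134501180200146494610081800000000000000.00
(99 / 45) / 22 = 0.10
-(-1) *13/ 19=13/ 19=0.68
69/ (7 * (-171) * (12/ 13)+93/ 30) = -8970/ 143237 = -0.06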